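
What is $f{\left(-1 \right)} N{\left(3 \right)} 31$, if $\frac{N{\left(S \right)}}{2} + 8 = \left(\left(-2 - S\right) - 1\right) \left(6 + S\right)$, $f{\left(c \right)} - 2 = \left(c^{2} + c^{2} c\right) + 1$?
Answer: $-11532$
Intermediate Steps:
$f{\left(c \right)} = 3 + c^{2} + c^{3}$ ($f{\left(c \right)} = 2 + \left(\left(c^{2} + c^{2} c\right) + 1\right) = 2 + \left(\left(c^{2} + c^{3}\right) + 1\right) = 2 + \left(1 + c^{2} + c^{3}\right) = 3 + c^{2} + c^{3}$)
$N{\left(S \right)} = -16 + 2 \left(-3 - S\right) \left(6 + S\right)$ ($N{\left(S \right)} = -16 + 2 \left(\left(-2 - S\right) - 1\right) \left(6 + S\right) = -16 + 2 \left(-3 - S\right) \left(6 + S\right)$)
$f{\left(-1 \right)} N{\left(3 \right)} 31 = \left(3 + \left(-1\right)^{2} + \left(-1\right)^{3}\right) \left(-52 - 54 - 2 \cdot 3^{2}\right) 31 = \left(3 + 1 - 1\right) \left(-52 - 54 - 18\right) 31 = 3 \left(-52 - 54 - 18\right) 31 = 3 \left(-124\right) 31 = \left(-372\right) 31 = -11532$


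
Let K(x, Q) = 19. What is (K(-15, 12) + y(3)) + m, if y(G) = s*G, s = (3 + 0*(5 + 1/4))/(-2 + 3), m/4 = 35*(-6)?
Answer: -812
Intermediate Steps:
m = -840 (m = 4*(35*(-6)) = 4*(-210) = -840)
s = 3 (s = (3 + 0*(5 + 1/4))/1 = (3 + 0*(21/4))*1 = (3 + 0)*1 = 3*1 = 3)
y(G) = 3*G
(K(-15, 12) + y(3)) + m = (19 + 3*3) - 840 = (19 + 9) - 840 = 28 - 840 = -812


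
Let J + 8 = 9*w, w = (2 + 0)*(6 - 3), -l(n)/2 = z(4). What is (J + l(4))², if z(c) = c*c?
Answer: 196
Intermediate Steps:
z(c) = c²
l(n) = -32 (l(n) = -2*4² = -2*16 = -32)
w = 6 (w = 2*3 = 6)
J = 46 (J = -8 + 9*6 = -8 + 54 = 46)
(J + l(4))² = (46 - 32)² = 14² = 196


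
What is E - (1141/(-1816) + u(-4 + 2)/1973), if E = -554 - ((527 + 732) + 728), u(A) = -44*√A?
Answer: -4613315/1816 + 44*I*√2/1973 ≈ -2540.4 + 0.031538*I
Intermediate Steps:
E = -2541 (E = -554 - (1259 + 728) = -554 - 1*1987 = -554 - 1987 = -2541)
E - (1141/(-1816) + u(-4 + 2)/1973) = -2541 - (1141/(-1816) - 44*√(-4 + 2)/1973) = -2541 - (1141*(-1/1816) - 44*I*√2*(1/1973)) = -2541 - (-1141/1816 - 44*I*√2*(1/1973)) = -2541 - (-1141/1816 - 44*I*√2/1973) = -2541 + (1141/1816 + 44*I*√2/1973) = -4613315/1816 + 44*I*√2/1973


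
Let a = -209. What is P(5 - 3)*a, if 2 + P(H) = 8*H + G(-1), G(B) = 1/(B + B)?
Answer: -5643/2 ≈ -2821.5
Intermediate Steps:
G(B) = 1/(2*B)
P(H) = -5/2 + 8*H (P(H) = -2 + (8*H + (½)/(-1)) = -2 + (8*H + (½)*(-1)) = -2 + (8*H - ½) = -2 + (-½ + 8*H) = -5/2 + 8*H)
P(5 - 3)*a = (-5/2 + 8*(5 - 3))*(-209) = (-5/2 + 8*2)*(-209) = (-5/2 + 16)*(-209) = (27/2)*(-209) = -5643/2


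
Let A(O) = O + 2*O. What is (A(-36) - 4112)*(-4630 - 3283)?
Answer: 33392860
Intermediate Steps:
A(O) = 3*O
(A(-36) - 4112)*(-4630 - 3283) = (3*(-36) - 4112)*(-4630 - 3283) = (-108 - 4112)*(-7913) = -4220*(-7913) = 33392860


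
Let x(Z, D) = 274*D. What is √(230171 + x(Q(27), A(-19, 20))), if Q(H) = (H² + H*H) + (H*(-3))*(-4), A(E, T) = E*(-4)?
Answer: √250995 ≈ 500.99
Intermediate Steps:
A(E, T) = -4*E
Q(H) = 2*H² + 12*H (Q(H) = (H² + H²) - 3*H*(-4) = 2*H² + 12*H)
√(230171 + x(Q(27), A(-19, 20))) = √(230171 + 274*(-4*(-19))) = √(230171 + 274*76) = √(230171 + 20824) = √250995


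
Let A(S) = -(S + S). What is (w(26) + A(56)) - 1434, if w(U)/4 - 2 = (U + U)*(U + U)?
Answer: 9278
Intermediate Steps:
w(U) = 8 + 16*U² (w(U) = 8 + 4*((U + U)*(U + U)) = 8 + 4*((2*U)*(2*U)) = 8 + 4*(4*U²) = 8 + 16*U²)
A(S) = -2*S
(w(26) + A(56)) - 1434 = ((8 + 16*26²) - 2*56) - 1434 = ((8 + 16*676) - 112) - 1434 = ((8 + 10816) - 112) - 1434 = (10824 - 112) - 1434 = 10712 - 1434 = 9278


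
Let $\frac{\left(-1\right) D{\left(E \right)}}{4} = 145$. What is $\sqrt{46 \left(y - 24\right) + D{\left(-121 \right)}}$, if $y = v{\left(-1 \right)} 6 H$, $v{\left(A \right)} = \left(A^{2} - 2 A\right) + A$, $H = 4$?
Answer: $2 \sqrt{131} \approx 22.891$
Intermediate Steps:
$v{\left(A \right)} = A^{2} - A$
$D{\left(E \right)} = -580$ ($D{\left(E \right)} = \left(-4\right) 145 = -580$)
$y = 48$ ($y = - (-1 - 1) 6 \cdot 4 = \left(-1\right) \left(-2\right) 6 \cdot 4 = 2 \cdot 6 \cdot 4 = 12 \cdot 4 = 48$)
$\sqrt{46 \left(y - 24\right) + D{\left(-121 \right)}} = \sqrt{46 \left(48 - 24\right) - 580} = \sqrt{46 \cdot 24 - 580} = \sqrt{1104 - 580} = \sqrt{524} = 2 \sqrt{131}$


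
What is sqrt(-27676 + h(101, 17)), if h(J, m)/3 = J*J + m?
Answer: sqrt(2978) ≈ 54.571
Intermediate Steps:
h(J, m) = 3*m + 3*J**2 (h(J, m) = 3*(J*J + m) = 3*(J**2 + m) = 3*(m + J**2) = 3*m + 3*J**2)
sqrt(-27676 + h(101, 17)) = sqrt(-27676 + (3*17 + 3*101**2)) = sqrt(-27676 + (51 + 3*10201)) = sqrt(-27676 + (51 + 30603)) = sqrt(-27676 + 30654) = sqrt(2978)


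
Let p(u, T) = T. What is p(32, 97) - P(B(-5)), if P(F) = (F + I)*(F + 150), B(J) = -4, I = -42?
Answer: 6813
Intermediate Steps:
P(F) = (-42 + F)*(150 + F) (P(F) = (F - 42)*(F + 150) = (-42 + F)*(150 + F))
p(32, 97) - P(B(-5)) = 97 - (-6300 + (-4)² + 108*(-4)) = 97 - (-6300 + 16 - 432) = 97 - 1*(-6716) = 97 + 6716 = 6813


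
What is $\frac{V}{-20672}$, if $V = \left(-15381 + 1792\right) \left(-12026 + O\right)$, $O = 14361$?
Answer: $\frac{31730315}{20672} \approx 1534.9$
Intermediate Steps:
$V = -31730315$ ($V = \left(-15381 + 1792\right) \left(-12026 + 14361\right) = \left(-13589\right) 2335 = -31730315$)
$\frac{V}{-20672} = - \frac{31730315}{-20672} = \left(-31730315\right) \left(- \frac{1}{20672}\right) = \frac{31730315}{20672}$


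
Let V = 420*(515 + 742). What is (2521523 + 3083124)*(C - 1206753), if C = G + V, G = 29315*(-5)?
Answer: -4626008378036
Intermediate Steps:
V = 527940 (V = 420*1257 = 527940)
G = -146575
C = 381365 (C = -146575 + 527940 = 381365)
(2521523 + 3083124)*(C - 1206753) = (2521523 + 3083124)*(381365 - 1206753) = 5604647*(-825388) = -4626008378036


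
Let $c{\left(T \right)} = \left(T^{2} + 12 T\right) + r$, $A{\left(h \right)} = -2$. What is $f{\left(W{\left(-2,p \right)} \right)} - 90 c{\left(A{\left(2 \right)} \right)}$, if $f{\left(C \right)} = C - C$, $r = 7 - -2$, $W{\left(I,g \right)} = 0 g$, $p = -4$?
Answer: $990$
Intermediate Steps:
$W{\left(I,g \right)} = 0$
$r = 9$ ($r = 7 + 2 = 9$)
$f{\left(C \right)} = 0$
$c{\left(T \right)} = 9 + T^{2} + 12 T$ ($c{\left(T \right)} = \left(T^{2} + 12 T\right) + 9 = 9 + T^{2} + 12 T$)
$f{\left(W{\left(-2,p \right)} \right)} - 90 c{\left(A{\left(2 \right)} \right)} = 0 - 90 \left(9 + \left(-2\right)^{2} + 12 \left(-2\right)\right) = 0 - 90 \left(9 + 4 - 24\right) = 0 - -990 = 0 + 990 = 990$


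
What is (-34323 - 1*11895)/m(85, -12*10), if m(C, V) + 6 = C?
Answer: -46218/79 ≈ -585.04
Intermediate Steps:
m(C, V) = -6 + C
(-34323 - 1*11895)/m(85, -12*10) = (-34323 - 1*11895)/(-6 + 85) = (-34323 - 11895)/79 = -46218*1/79 = -46218/79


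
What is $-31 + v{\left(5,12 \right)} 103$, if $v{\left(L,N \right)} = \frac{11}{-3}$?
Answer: $- \frac{1226}{3} \approx -408.67$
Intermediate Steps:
$v{\left(L,N \right)} = - \frac{11}{3}$ ($v{\left(L,N \right)} = 11 \left(- \frac{1}{3}\right) = - \frac{11}{3}$)
$-31 + v{\left(5,12 \right)} 103 = -31 - \frac{1133}{3} = - \frac{1226}{3}$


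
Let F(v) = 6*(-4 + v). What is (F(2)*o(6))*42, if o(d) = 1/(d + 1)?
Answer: -72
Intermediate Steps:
F(v) = -24 + 6*v
o(d) = 1/(1 + d)
(F(2)*o(6))*42 = ((-24 + 6*2)/(1 + 6))*42 = ((-24 + 12)/7)*42 = -12*1/7*42 = -12/7*42 = -72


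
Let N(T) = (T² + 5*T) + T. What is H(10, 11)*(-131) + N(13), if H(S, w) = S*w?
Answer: -14163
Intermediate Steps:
N(T) = T² + 6*T
H(10, 11)*(-131) + N(13) = (10*11)*(-131) + 13*(6 + 13) = 110*(-131) + 13*19 = -14410 + 247 = -14163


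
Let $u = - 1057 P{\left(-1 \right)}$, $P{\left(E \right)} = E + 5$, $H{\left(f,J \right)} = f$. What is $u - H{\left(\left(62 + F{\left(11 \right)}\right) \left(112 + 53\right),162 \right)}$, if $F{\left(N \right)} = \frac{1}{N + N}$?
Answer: $- \frac{28931}{2} \approx -14466.0$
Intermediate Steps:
$F{\left(N \right)} = \frac{1}{2 N}$
$P{\left(E \right)} = 5 + E$
$u = -4228$ ($u = - 1057 \left(5 - 1\right) = \left(-1057\right) 4 = -4228$)
$u - H{\left(\left(62 + F{\left(11 \right)}\right) \left(112 + 53\right),162 \right)} = -4228 - \left(62 + \frac{1}{2 \cdot 11}\right) \left(112 + 53\right) = -4228 - \left(62 + \frac{1}{2} \cdot \frac{1}{11}\right) 165 = -4228 - \left(62 + \frac{1}{22}\right) 165 = -4228 - \frac{1365}{22} \cdot 165 = -4228 - \frac{20475}{2} = - \frac{28931}{2}$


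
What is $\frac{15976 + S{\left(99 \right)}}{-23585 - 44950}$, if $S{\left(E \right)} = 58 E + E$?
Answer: $- \frac{21817}{68535} \approx -0.31833$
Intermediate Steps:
$S{\left(E \right)} = 59 E$
$\frac{15976 + S{\left(99 \right)}}{-23585 - 44950} = \frac{15976 + 59 \cdot 99}{-23585 - 44950} = \frac{15976 + 5841}{-68535} = 21817 \left(- \frac{1}{68535}\right) = - \frac{21817}{68535}$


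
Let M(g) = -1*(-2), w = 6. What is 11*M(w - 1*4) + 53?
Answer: 75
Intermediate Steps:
M(g) = 2
11*M(w - 1*4) + 53 = 11*2 + 53 = 22 + 53 = 75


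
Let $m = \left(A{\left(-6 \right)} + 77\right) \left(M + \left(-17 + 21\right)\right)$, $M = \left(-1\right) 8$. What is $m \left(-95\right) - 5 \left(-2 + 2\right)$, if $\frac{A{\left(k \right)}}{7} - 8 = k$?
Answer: $34580$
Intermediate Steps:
$A{\left(k \right)} = 56 + 7 k$
$M = -8$
$m = -364$ ($m = \left(\left(56 + 7 \left(-6\right)\right) + 77\right) \left(-8 + \left(-17 + 21\right)\right) = \left(\left(56 - 42\right) + 77\right) \left(-8 + 4\right) = \left(14 + 77\right) \left(-4\right) = 91 \left(-4\right) = -364$)
$m \left(-95\right) - 5 \left(-2 + 2\right) = \left(-364\right) \left(-95\right) - 5 \left(-2 + 2\right) = 34580 - 0 = 34580 + 0 = 34580$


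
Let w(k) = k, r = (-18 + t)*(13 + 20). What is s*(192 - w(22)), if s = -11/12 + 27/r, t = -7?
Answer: -53261/330 ≈ -161.40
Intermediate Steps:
r = -825 (r = (-18 - 7)*(13 + 20) = -25*33 = -825)
s = -3133/3300 (s = -11/12 + 27/(-825) = -11*1/12 + 27*(-1/825) = -11/12 - 9/275 = -3133/3300 ≈ -0.94939)
s*(192 - w(22)) = -3133*(192 - 1*22)/3300 = -3133*(192 - 22)/3300 = -3133/3300*170 = -53261/330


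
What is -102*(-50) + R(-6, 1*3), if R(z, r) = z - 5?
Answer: 5089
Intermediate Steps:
R(z, r) = -5 + z
-102*(-50) + R(-6, 1*3) = -102*(-50) + (-5 - 6) = 5100 - 11 = 5089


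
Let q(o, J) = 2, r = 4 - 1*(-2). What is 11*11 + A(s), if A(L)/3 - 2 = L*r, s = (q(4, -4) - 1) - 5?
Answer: 55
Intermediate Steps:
r = 6 (r = 4 + 2 = 6)
s = -4 (s = (2 - 1) - 5 = 1 - 5 = -4)
A(L) = 6 + 18*L (A(L) = 6 + 3*(L*6) = 6 + 3*(6*L) = 6 + 18*L)
11*11 + A(s) = 11*11 + (6 + 18*(-4)) = 121 + (6 - 72) = 121 - 66 = 55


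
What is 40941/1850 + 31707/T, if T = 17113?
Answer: 759281283/31659050 ≈ 23.983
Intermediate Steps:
40941/1850 + 31707/T = 40941/1850 + 31707/17113 = 759281283/31659050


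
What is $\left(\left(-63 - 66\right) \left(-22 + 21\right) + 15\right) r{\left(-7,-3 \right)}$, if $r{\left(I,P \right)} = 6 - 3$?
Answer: $432$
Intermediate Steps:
$r{\left(I,P \right)} = 3$ ($r{\left(I,P \right)} = 6 - 3 = 3$)
$\left(\left(-63 - 66\right) \left(-22 + 21\right) + 15\right) r{\left(-7,-3 \right)} = \left(\left(-63 - 66\right) \left(-22 + 21\right) + 15\right) 3 = \left(\left(-129\right) \left(-1\right) + 15\right) 3 = \left(129 + 15\right) 3 = 144 \cdot 3 = 432$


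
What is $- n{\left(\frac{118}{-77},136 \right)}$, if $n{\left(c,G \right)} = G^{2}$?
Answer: $-18496$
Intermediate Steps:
$- n{\left(\frac{118}{-77},136 \right)} = - 136^{2} = \left(-1\right) 18496 = -18496$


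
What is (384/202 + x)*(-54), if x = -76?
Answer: 404136/101 ≈ 4001.3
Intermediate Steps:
(384/202 + x)*(-54) = (384/202 - 76)*(-54) = (384*(1/202) - 76)*(-54) = (192/101 - 76)*(-54) = -7484/101*(-54) = 404136/101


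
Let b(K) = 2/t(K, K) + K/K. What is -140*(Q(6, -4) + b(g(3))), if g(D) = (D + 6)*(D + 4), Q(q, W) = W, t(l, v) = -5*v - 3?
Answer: 66920/159 ≈ 420.88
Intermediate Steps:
t(l, v) = -3 - 5*v
g(D) = (4 + D)*(6 + D) (g(D) = (6 + D)*(4 + D) = (4 + D)*(6 + D))
b(K) = 1 + 2/(-3 - 5*K) (b(K) = 2/(-3 - 5*K) + K/K = 2/(-3 - 5*K) + 1 = 1 + 2/(-3 - 5*K))
-140*(Q(6, -4) + b(g(3))) = -140*(-4 + (1 + 5*(24 + 3² + 10*3))/(3 + 5*(24 + 3² + 10*3))) = -140*(-4 + (1 + 5*(24 + 9 + 30))/(3 + 5*(24 + 9 + 30))) = -140*(-4 + (1 + 5*63)/(3 + 5*63)) = -140*(-4 + (1 + 315)/(3 + 315)) = -140*(-4 + 316/318) = -140*(-4 + (1/318)*316) = -140*(-4 + 158/159) = -140*(-478/159) = 66920/159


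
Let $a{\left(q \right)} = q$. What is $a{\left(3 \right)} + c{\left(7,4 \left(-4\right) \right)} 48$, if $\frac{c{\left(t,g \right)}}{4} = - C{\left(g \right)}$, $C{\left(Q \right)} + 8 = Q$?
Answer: $4611$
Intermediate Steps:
$C{\left(Q \right)} = -8 + Q$
$c{\left(t,g \right)} = 32 - 4 g$ ($c{\left(t,g \right)} = 4 \left(- (-8 + g)\right) = 4 \left(8 - g\right) = 32 - 4 g$)
$a{\left(3 \right)} + c{\left(7,4 \left(-4\right) \right)} 48 = 3 + \left(32 - 4 \cdot 4 \left(-4\right)\right) 48 = 3 + \left(32 - -64\right) 48 = 3 + \left(32 + 64\right) 48 = 3 + 96 \cdot 48 = 3 + 4608 = 4611$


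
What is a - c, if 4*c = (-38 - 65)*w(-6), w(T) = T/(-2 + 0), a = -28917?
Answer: -115359/4 ≈ -28840.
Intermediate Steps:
w(T) = -T/2 (w(T) = T/(-2) = -T/2)
c = -309/4 (c = ((-38 - 65)*(-1/2*(-6)))/4 = (-103*3)/4 = (1/4)*(-309) = -309/4 ≈ -77.250)
a - c = -28917 - 1*(-309/4) = -28917 + 309/4 = -115359/4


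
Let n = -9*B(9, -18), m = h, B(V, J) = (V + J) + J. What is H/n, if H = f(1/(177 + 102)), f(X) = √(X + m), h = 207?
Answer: √1790374/22599 ≈ 0.059208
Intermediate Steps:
B(V, J) = V + 2*J (B(V, J) = (J + V) + J = V + 2*J)
m = 207
f(X) = √(207 + X) (f(X) = √(X + 207) = √(207 + X))
H = √1790374/93 (H = √(207 + 1/(177 + 102)) = √(207 + 1/279) = √(57754/279) = √1790374/93 ≈ 14.388)
n = 243 (n = -9*(9 + 2*(-18)) = -9*(9 - 36) = -9*(-27) = 243)
H/n = (√1790374/93)/243 = (√1790374/93)*(1/243) = √1790374/22599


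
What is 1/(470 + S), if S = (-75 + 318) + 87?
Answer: 1/800 ≈ 0.0012500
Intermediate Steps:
S = 330 (S = 243 + 87 = 330)
1/(470 + S) = 1/(470 + 330) = 1/800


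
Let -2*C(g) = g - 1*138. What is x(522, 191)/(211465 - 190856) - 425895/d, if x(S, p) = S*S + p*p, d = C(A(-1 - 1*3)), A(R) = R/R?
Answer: -17512211905/2823433 ≈ -6202.5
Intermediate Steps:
A(R) = 1
C(g) = 69 - g/2 (C(g) = -(g - 1*138)/2 = -(g - 138)/2 = -(-138 + g)/2 = 69 - g/2)
d = 137/2 (d = 69 - 1/2*1 = 69 - 1/2 = 137/2 ≈ 68.500)
x(S, p) = S**2 + p**2
x(522, 191)/(211465 - 190856) - 425895/d = (522**2 + 191**2)/(211465 - 190856) - 425895/137/2 = (272484 + 36481)/20609 - 425895*2/137 = 308965*(1/20609) - 851790/137 = 308965/20609 - 851790/137 = -17512211905/2823433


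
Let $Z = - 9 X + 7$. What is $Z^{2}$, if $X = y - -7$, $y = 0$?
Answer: $3136$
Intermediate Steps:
$X = 7$ ($X = 0 - -7 = 0 + 7 = 7$)
$Z = -56$ ($Z = \left(-9\right) 7 + 7 = -63 + 7 = -56$)
$Z^{2} = \left(-56\right)^{2} = 3136$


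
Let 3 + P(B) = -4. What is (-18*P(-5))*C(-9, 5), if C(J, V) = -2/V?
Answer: -252/5 ≈ -50.400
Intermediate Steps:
P(B) = -7 (P(B) = -3 - 4 = -7)
(-18*P(-5))*C(-9, 5) = (-18*(-7))*(-2/5) = 126*(-2*⅕) = 126*(-⅖) = -252/5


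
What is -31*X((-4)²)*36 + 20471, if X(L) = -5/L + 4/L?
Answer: 82163/4 ≈ 20541.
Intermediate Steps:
X(L) = -1/L
-31*X((-4)²)*36 + 20471 = -(-31)/((-4)²)*36 + 20471 = -(-31)/16*36 + 20471 = -31*(-1/16)*36 + 20471 = (31/16)*36 + 20471 = 279/4 + 20471 = 82163/4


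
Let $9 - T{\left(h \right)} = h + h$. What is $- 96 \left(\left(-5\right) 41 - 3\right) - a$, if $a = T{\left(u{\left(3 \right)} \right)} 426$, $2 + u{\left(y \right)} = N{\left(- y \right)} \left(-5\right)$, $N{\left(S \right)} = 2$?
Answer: $5910$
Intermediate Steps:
$u{\left(y \right)} = -12$ ($u{\left(y \right)} = -2 + 2 \left(-5\right) = -2 - 10 = -12$)
$T{\left(h \right)} = 9 - 2 h$ ($T{\left(h \right)} = 9 - \left(h + h\right) = 9 - 2 h$)
$a = 14058$ ($a = \left(9 - -24\right) 426 = \left(9 + 24\right) 426 = 33 \cdot 426 = 14058$)
$- 96 \left(\left(-5\right) 41 - 3\right) - a = - 96 \left(\left(-5\right) 41 - 3\right) - 14058 = - 96 \left(-205 - 3\right) - 14058 = \left(-96\right) \left(-208\right) - 14058 = 19968 - 14058 = 5910$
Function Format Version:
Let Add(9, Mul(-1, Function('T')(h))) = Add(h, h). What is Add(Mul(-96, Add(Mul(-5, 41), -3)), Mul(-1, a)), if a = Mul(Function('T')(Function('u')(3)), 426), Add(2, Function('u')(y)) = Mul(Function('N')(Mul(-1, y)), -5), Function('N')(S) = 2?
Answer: 5910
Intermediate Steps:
Function('u')(y) = -12 (Function('u')(y) = Add(-2, Mul(2, -5)) = Add(-2, -10) = -12)
Function('T')(h) = Add(9, Mul(-2, h)) (Function('T')(h) = Add(9, Mul(-1, Add(h, h))) = Add(9, Mul(-1, Mul(2, h))) = Add(9, Mul(-2, h)))
a = 14058 (a = Mul(Add(9, Mul(-2, -12)), 426) = Mul(Add(9, 24), 426) = Mul(33, 426) = 14058)
Add(Mul(-96, Add(Mul(-5, 41), -3)), Mul(-1, a)) = Add(Mul(-96, Add(Mul(-5, 41), -3)), Mul(-1, 14058)) = Add(Mul(-96, Add(-205, -3)), -14058) = Add(Mul(-96, -208), -14058) = Add(19968, -14058) = 5910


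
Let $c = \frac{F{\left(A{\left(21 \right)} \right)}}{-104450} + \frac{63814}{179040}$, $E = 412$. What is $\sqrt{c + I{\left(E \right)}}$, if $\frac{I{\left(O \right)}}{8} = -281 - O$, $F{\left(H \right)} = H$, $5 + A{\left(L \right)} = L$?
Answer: $\frac{i \sqrt{12116923229946773247}}{46751820} \approx 74.456 i$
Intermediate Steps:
$A{\left(L \right)} = -5 + L$
$I{\left(O \right)} = -2248 - 8 O$ ($I{\left(O \right)} = 8 \left(-281 - O\right) = -2248 - 8 O$)
$c = \frac{333125383}{935036400}$ ($c = \frac{-5 + 21}{-104450} + \frac{63814}{179040} = 16 \left(- \frac{1}{104450}\right) + 63814 \cdot \frac{1}{179040} = - \frac{8}{52225} + \frac{31907}{89520} = \frac{333125383}{935036400} \approx 0.35627$)
$\sqrt{c + I{\left(E \right)}} = \sqrt{\frac{333125383}{935036400} - 5544} = \sqrt{- \frac{5183508676217}{935036400}} = \frac{i \sqrt{12116923229946773247}}{46751820}$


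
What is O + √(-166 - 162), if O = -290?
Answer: -290 + 2*I*√82 ≈ -290.0 + 18.111*I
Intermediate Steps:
O + √(-166 - 162) = -290 + √(-166 - 162) = -290 + √(-328) = -290 + 2*I*√82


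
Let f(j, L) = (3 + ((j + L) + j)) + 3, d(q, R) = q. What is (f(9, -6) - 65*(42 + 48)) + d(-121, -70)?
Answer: -5953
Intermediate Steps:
f(j, L) = 6 + L + 2*j (f(j, L) = (3 + ((L + j) + j)) + 3 = (3 + (L + 2*j)) + 3 = (3 + L + 2*j) + 3 = 6 + L + 2*j)
(f(9, -6) - 65*(42 + 48)) + d(-121, -70) = ((6 - 6 + 2*9) - 65*(42 + 48)) - 121 = ((6 - 6 + 18) - 65*90) - 121 = (18 - 5850) - 121 = -5832 - 121 = -5953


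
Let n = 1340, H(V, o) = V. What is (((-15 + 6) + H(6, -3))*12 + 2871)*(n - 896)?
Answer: 1258740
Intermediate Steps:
(((-15 + 6) + H(6, -3))*12 + 2871)*(n - 896) = (((-15 + 6) + 6)*12 + 2871)*(1340 - 896) = ((-9 + 6)*12 + 2871)*444 = (-3*12 + 2871)*444 = (-36 + 2871)*444 = 2835*444 = 1258740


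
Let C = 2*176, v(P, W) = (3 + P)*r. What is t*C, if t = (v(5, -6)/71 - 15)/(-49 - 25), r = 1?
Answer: 186032/2627 ≈ 70.815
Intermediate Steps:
v(P, W) = 3 + P (v(P, W) = (3 + P)*1 = 3 + P)
t = 1057/5254 (t = ((3 + 5)/71 - 15)/(-49 - 25) = (8*(1/71) - 15)/(-74) = (8/71 - 15)*(-1/74) = -1057/71*(-1/74) = 1057/5254 ≈ 0.20118)
C = 352
t*C = (1057/5254)*352 = 186032/2627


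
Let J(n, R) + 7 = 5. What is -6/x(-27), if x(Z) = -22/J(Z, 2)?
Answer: -6/11 ≈ -0.54545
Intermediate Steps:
J(n, R) = -2 (J(n, R) = -7 + 5 = -2)
x(Z) = 11 (x(Z) = -22/(-2) = -22*(-½) = 11)
-6/x(-27) = -6/11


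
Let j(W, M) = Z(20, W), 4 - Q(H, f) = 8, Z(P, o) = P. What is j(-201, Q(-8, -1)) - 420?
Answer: -400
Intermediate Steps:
Q(H, f) = -4 (Q(H, f) = 4 - 1*8 = 4 - 8 = -4)
j(W, M) = 20
j(-201, Q(-8, -1)) - 420 = 20 - 420 = -400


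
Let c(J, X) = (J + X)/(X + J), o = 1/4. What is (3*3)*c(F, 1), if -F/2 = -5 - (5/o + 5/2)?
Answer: 9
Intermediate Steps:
o = ¼ ≈ 0.25000
F = 55 (F = -2*(-5 - (5/(¼) + 5/2)) = -2*(-5 - (5*4 + 5*(½))) = -2*(-5 - (20 + 5/2)) = -2*(-5 - 1*45/2) = -2*(-5 - 45/2) = -2*(-55/2) = 55)
c(J, X) = 1 (c(J, X) = (J + X)/(J + X) = 1)
(3*3)*c(F, 1) = (3*3)*1 = 9*1 = 9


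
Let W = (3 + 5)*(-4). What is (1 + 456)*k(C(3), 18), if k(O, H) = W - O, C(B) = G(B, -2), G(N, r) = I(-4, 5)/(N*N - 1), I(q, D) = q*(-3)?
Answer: -30619/2 ≈ -15310.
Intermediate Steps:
I(q, D) = -3*q
W = -32 (W = 8*(-4) = -32)
G(N, r) = 12/(-1 + N²) (G(N, r) = (-3*(-4))/(N*N - 1) = 12/(N² - 1) = 12/(-1 + N²))
C(B) = 12/(-1 + B²)
k(O, H) = -32 - O
(1 + 456)*k(C(3), 18) = (1 + 456)*(-32 - 12/(-1 + 3²)) = 457*(-32 - 12/(-1 + 9)) = 457*(-32 - 12/8) = 457*(-32 - 1*3/2) = 457*(-32 - 3/2) = 457*(-67/2) = -30619/2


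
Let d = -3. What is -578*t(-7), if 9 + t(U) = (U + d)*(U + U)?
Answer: -75718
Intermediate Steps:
t(U) = -9 + 2*U*(-3 + U) (t(U) = -9 + (U - 3)*(U + U) = -9 + (-3 + U)*(2*U) = -9 + 2*U*(-3 + U))
-578*t(-7) = -578*(-9 - 6*(-7) + 2*(-7)**2) = -578*(-9 + 42 + 2*49) = -578*(-9 + 42 + 98) = -578*131 = -75718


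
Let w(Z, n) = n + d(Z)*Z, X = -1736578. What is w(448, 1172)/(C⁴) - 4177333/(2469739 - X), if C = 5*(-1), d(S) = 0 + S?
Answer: 846543617567/2628948125 ≈ 322.01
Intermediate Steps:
d(S) = S
w(Z, n) = n + Z² (w(Z, n) = n + Z*Z = n + Z²)
C = -5
w(448, 1172)/(C⁴) - 4177333/(2469739 - X) = (1172 + 448²)/((-5)⁴) - 4177333/(2469739 - 1*(-1736578)) = (1172 + 200704)/625 - 4177333/(2469739 + 1736578) = 201876*(1/625) - 4177333/4206317 = 201876/625 - 4177333*1/4206317 = 201876/625 - 4177333/4206317 = 846543617567/2628948125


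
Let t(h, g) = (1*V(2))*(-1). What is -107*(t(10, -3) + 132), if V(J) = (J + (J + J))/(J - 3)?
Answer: -14766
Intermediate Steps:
V(J) = 3*J/(-3 + J) (V(J) = (J + 2*J)/(-3 + J) = (3*J)/(-3 + J) = 3*J/(-3 + J))
t(h, g) = 6 (t(h, g) = (1*(3*2/(-3 + 2)))*(-1) = (1*(3*2/(-1)))*(-1) = (1*(3*2*(-1)))*(-1) = (1*(-6))*(-1) = -6*(-1) = 6)
-107*(t(10, -3) + 132) = -107*(6 + 132) = -107*138 = -14766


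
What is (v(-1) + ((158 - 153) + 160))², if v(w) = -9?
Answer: 24336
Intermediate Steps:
(v(-1) + ((158 - 153) + 160))² = (-9 + ((158 - 153) + 160))² = (-9 + (5 + 160))² = (-9 + 165)² = 156² = 24336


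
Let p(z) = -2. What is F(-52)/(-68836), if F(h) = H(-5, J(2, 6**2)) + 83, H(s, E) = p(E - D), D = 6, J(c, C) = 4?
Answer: -81/68836 ≈ -0.0011767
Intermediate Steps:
H(s, E) = -2
F(h) = 81 (F(h) = -2 + 83 = 81)
F(-52)/(-68836) = 81/(-68836) = 81*(-1/68836) = -81/68836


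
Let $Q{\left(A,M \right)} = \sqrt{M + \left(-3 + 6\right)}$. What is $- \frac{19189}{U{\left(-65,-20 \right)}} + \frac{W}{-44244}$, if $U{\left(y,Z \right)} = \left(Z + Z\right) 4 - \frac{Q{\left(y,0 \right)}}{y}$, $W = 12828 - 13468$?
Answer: $\frac{143497987203520}{1196357726817} + \frac{1247285 \sqrt{3}}{108159997} \approx 119.97$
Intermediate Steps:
$Q{\left(A,M \right)} = \sqrt{3 + M}$ ($Q{\left(A,M \right)} = \sqrt{M + 3} = \sqrt{3 + M}$)
$W = -640$ ($W = 12828 - 13468 = -640$)
$U{\left(y,Z \right)} = 8 Z - \frac{\sqrt{3}}{y}$ ($U{\left(y,Z \right)} = \left(Z + Z\right) 4 - \frac{\sqrt{3 + 0}}{y} = 2 Z 4 - \frac{\sqrt{3}}{y} = 8 Z - \frac{\sqrt{3}}{y}$)
$- \frac{19189}{U{\left(-65,-20 \right)}} + \frac{W}{-44244} = - \frac{19189}{8 \left(-20\right) - \frac{\sqrt{3}}{-65}} - \frac{640}{-44244} = - \frac{19189}{-160 - \sqrt{3} \left(- \frac{1}{65}\right)} - - \frac{160}{11061} = - \frac{19189}{-160 + \frac{\sqrt{3}}{65}} + \frac{160}{11061} = \frac{160}{11061} - \frac{19189}{-160 + \frac{\sqrt{3}}{65}}$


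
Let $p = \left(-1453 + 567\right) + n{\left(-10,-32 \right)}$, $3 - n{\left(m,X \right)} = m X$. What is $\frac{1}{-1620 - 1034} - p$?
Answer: $\frac{3192761}{2654} \approx 1203.0$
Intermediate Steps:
$n{\left(m,X \right)} = 3 - X m$ ($n{\left(m,X \right)} = 3 - m X = 3 - X m$)
$p = -1203$ ($p = \left(-1453 + 567\right) + \left(3 - \left(-32\right) \left(-10\right)\right) = -886 + \left(3 - 320\right) = -886 - 317 = -1203$)
$\frac{1}{-1620 - 1034} - p = \frac{1}{-1620 - 1034} - -1203 = \frac{1}{-2654} + 1203 = - \frac{1}{2654} + 1203 = \frac{3192761}{2654}$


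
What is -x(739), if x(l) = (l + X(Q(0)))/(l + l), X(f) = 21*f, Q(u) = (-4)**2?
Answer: -1075/1478 ≈ -0.72733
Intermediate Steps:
Q(u) = 16
x(l) = (336 + l)/(2*l) (x(l) = (l + 21*16)/(l + l) = (l + 336)/((2*l)) = (336 + l)*(1/(2*l)) = (336 + l)/(2*l))
-x(739) = -(336 + 739)/(2*739) = -1075/(2*739) = -1*1075/1478 = -1075/1478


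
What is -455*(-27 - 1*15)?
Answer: 19110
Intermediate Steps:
-455*(-27 - 1*15) = -455*(-27 - 15) = -455*(-42) = 19110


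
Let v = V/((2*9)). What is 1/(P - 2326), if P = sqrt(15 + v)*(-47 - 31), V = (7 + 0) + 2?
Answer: -1163/2657987 + 39*sqrt(62)/5315974 ≈ -0.00037978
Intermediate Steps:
V = 9 (V = 7 + 2 = 9)
v = 1/2 (v = 9/((2*9)) = 9/18 = 9*(1/18) = 1/2 ≈ 0.50000)
P = -39*sqrt(62) (P = sqrt(15 + 1/2)*(-47 - 31) = sqrt(31/2)*(-78) = (sqrt(62)/2)*(-78) = -39*sqrt(62) ≈ -307.09)
1/(P - 2326) = 1/(-39*sqrt(62) - 2326) = 1/(-2326 - 39*sqrt(62))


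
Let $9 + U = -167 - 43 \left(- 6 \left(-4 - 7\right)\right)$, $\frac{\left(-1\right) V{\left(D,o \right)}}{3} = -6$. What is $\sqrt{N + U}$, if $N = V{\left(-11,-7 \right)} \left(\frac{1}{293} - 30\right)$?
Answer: $\frac{2 i \sqrt{76275518}}{293} \approx 59.615 i$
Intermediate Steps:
$V{\left(D,o \right)} = 18$ ($V{\left(D,o \right)} = \left(-3\right) \left(-6\right) = 18$)
$N = - \frac{158202}{293}$ ($N = 18 \left(\frac{1}{293} - 30\right) = 18 \left(- \frac{8789}{293}\right) = - \frac{158202}{293} \approx -539.94$)
$U = -3014$ ($U = -9 - \left(167 + 43 \left(- 6 \left(-4 - 7\right)\right)\right) = -9 - \left(167 + 43 \left(\left(-6\right) \left(-11\right)\right)\right) = -9 - 3005 = -3014$)
$\sqrt{N + U} = \sqrt{- \frac{158202}{293} - 3014} = \sqrt{- \frac{1041304}{293}} = \frac{2 i \sqrt{76275518}}{293}$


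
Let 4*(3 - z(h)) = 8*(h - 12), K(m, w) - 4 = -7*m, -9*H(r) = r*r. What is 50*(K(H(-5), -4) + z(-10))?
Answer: 31700/9 ≈ 3522.2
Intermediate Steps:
H(r) = -r²/9 (H(r) = -r*r/9 = -r²/9)
K(m, w) = 4 - 7*m
z(h) = 27 - 2*h (z(h) = 3 - 2*(h - 12) = 3 - 2*(-12 + h) = 3 - (-96 + 8*h)/4 = 3 + (24 - 2*h) = 27 - 2*h)
50*(K(H(-5), -4) + z(-10)) = 50*((4 - (-7)*(-5)²/9) + (27 - 2*(-10))) = 50*((4 - (-7)*25/9) + (27 + 20)) = 50*((4 - 7*(-25/9)) + 47) = 50*((4 + 175/9) + 47) = 50*(211/9 + 47) = 50*(634/9) = 31700/9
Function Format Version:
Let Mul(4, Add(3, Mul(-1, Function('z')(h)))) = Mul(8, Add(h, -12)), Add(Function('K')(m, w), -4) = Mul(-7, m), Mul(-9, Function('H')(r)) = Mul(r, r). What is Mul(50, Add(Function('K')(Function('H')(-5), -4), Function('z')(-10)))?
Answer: Rational(31700, 9) ≈ 3522.2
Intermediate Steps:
Function('H')(r) = Mul(Rational(-1, 9), Pow(r, 2)) (Function('H')(r) = Mul(Rational(-1, 9), Mul(r, r)) = Mul(Rational(-1, 9), Pow(r, 2)))
Function('K')(m, w) = Add(4, Mul(-7, m))
Function('z')(h) = Add(27, Mul(-2, h)) (Function('z')(h) = Add(3, Mul(Rational(-1, 4), Mul(8, Add(h, -12)))) = Add(3, Mul(Rational(-1, 4), Mul(8, Add(-12, h)))) = Add(3, Mul(Rational(-1, 4), Add(-96, Mul(8, h)))) = Add(3, Add(24, Mul(-2, h))) = Add(27, Mul(-2, h)))
Mul(50, Add(Function('K')(Function('H')(-5), -4), Function('z')(-10))) = Mul(50, Add(Add(4, Mul(-7, Mul(Rational(-1, 9), Pow(-5, 2)))), Add(27, Mul(-2, -10)))) = Mul(50, Add(Add(4, Mul(-7, Mul(Rational(-1, 9), 25))), Add(27, 20))) = Mul(50, Add(Add(4, Mul(-7, Rational(-25, 9))), 47)) = Mul(50, Add(Add(4, Rational(175, 9)), 47)) = Mul(50, Add(Rational(211, 9), 47)) = Mul(50, Rational(634, 9)) = Rational(31700, 9)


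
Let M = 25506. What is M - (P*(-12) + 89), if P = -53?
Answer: 24781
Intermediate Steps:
M - (P*(-12) + 89) = 25506 - (-53*(-12) + 89) = 25506 - (636 + 89) = 25506 - 1*725 = 25506 - 725 = 24781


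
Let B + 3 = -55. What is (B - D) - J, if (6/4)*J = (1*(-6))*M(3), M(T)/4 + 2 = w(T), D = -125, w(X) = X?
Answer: 83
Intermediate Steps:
B = -58 (B = -3 - 55 = -58)
M(T) = -8 + 4*T
J = -16 (J = 2*((1*(-6))*(-8 + 4*3))/3 = 2*(-6*(-8 + 12))/3 = 2*(-6*4)/3 = (⅔)*(-24) = -16)
(B - D) - J = (-58 - 1*(-125)) - 1*(-16) = (-58 + 125) + 16 = 67 + 16 = 83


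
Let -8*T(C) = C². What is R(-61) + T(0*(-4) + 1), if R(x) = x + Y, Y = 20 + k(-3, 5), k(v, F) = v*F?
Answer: -449/8 ≈ -56.125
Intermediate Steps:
k(v, F) = F*v
Y = 5 (Y = 20 + 5*(-3) = 20 - 15 = 5)
R(x) = 5 + x (R(x) = x + 5 = 5 + x)
T(C) = -C²/8
R(-61) + T(0*(-4) + 1) = (5 - 61) - (0*(-4) + 1)²/8 = -56 - (0 + 1)²/8 = -56 - ⅛*1² = -56 - ⅛*1 = -56 - ⅛ = -449/8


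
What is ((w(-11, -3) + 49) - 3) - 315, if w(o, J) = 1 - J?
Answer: -265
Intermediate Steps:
((w(-11, -3) + 49) - 3) - 315 = (((1 - 1*(-3)) + 49) - 3) - 315 = (((1 + 3) + 49) - 3) - 315 = ((4 + 49) - 3) - 315 = (53 - 3) - 315 = 50 - 315 = -265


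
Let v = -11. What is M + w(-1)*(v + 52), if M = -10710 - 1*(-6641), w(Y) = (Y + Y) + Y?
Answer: -4192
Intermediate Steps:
w(Y) = 3*Y (w(Y) = 2*Y + Y = 3*Y)
M = -4069 (M = -10710 + 6641 = -4069)
M + w(-1)*(v + 52) = -4069 + (3*(-1))*(-11 + 52) = -4069 - 3*41 = -4069 - 123 = -4192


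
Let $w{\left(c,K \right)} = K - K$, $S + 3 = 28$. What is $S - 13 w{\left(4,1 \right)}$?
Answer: $25$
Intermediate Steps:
$S = 25$ ($S = -3 + 28 = 25$)
$w{\left(c,K \right)} = 0$
$S - 13 w{\left(4,1 \right)} = 25 - 0 = 25 + 0 = 25$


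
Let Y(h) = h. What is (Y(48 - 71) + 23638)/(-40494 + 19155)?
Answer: -23615/21339 ≈ -1.1067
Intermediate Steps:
(Y(48 - 71) + 23638)/(-40494 + 19155) = ((48 - 71) + 23638)/(-40494 + 19155) = (-23 + 23638)/(-21339) = 23615*(-1/21339) = -23615/21339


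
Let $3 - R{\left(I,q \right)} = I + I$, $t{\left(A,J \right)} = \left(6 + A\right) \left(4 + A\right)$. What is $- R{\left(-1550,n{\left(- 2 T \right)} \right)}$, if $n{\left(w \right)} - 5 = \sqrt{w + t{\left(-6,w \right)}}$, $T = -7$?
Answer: $-3103$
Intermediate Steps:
$t{\left(A,J \right)} = \left(4 + A\right) \left(6 + A\right)$
$n{\left(w \right)} = 5 + \sqrt{w}$ ($n{\left(w \right)} = 5 + \sqrt{w + \left(24 + \left(-6\right)^{2} + 10 \left(-6\right)\right)} = 5 + \sqrt{w + \left(24 + 36 - 60\right)} = 5 + \sqrt{w + 0} = 5 + \sqrt{w}$)
$R{\left(I,q \right)} = 3 - 2 I$ ($R{\left(I,q \right)} = 3 - \left(I + I\right) = 3 - 2 I$)
$- R{\left(-1550,n{\left(- 2 T \right)} \right)} = - (3 - -3100) = - (3 + 3100) = \left(-1\right) 3103 = -3103$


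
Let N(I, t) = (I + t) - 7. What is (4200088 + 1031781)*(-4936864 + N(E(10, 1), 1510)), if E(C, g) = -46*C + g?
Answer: -25823563647580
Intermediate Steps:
E(C, g) = g - 46*C
N(I, t) = -7 + I + t
(4200088 + 1031781)*(-4936864 + N(E(10, 1), 1510)) = (4200088 + 1031781)*(-4936864 + (-7 + (1 - 46*10) + 1510)) = 5231869*(-4936864 + (-7 + (1 - 460) + 1510)) = 5231869*(-4936864 + (-7 - 459 + 1510)) = 5231869*(-4936864 + 1044) = 5231869*(-4935820) = -25823563647580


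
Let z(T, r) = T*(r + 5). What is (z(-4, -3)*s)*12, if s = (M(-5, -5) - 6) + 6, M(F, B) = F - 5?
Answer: 960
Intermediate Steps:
M(F, B) = -5 + F
s = -10 (s = ((-5 - 5) - 6) + 6 = (-10 - 6) + 6 = -16 + 6 = -10)
z(T, r) = T*(5 + r)
(z(-4, -3)*s)*12 = (-4*(5 - 3)*(-10))*12 = (-4*2*(-10))*12 = -8*(-10)*12 = 80*12 = 960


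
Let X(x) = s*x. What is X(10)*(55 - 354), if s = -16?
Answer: 47840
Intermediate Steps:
X(x) = -16*x
X(10)*(55 - 354) = (-16*10)*(55 - 354) = -160*(-299) = 47840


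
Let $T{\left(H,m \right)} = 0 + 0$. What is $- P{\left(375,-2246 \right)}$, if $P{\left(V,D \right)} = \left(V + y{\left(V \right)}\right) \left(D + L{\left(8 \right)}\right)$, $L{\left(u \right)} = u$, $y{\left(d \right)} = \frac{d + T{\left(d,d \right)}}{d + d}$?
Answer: $840369$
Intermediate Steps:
$T{\left(H,m \right)} = 0$
$y{\left(d \right)} = \frac{1}{2}$ ($y{\left(d \right)} = \frac{d + 0}{d + d} = \frac{d}{2 d} = d \frac{1}{2 d} = \frac{1}{2}$)
$P{\left(V,D \right)} = \left(\frac{1}{2} + V\right) \left(8 + D\right)$ ($P{\left(V,D \right)} = \left(V + \frac{1}{2}\right) \left(D + 8\right) = \left(\frac{1}{2} + V\right) \left(8 + D\right)$)
$- P{\left(375,-2246 \right)} = - (4 + \frac{1}{2} \left(-2246\right) + 8 \cdot 375 - 842250) = - (4 - 1123 + 3000 - 842250) = \left(-1\right) \left(-840369\right) = 840369$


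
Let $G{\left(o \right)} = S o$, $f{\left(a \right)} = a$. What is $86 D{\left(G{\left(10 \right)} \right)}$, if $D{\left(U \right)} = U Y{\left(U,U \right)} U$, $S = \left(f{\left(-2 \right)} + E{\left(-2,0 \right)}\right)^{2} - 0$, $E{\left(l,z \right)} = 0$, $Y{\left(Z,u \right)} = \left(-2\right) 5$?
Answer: $-1376000$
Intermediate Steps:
$Y{\left(Z,u \right)} = -10$
$S = 4$ ($S = \left(-2 + 0\right)^{2} - 0 = \left(-2\right)^{2} + 0 = 4 + 0 = 4$)
$G{\left(o \right)} = 4 o$
$D{\left(U \right)} = - 10 U^{2}$ ($D{\left(U \right)} = U \left(-10\right) U = - 10 U U = - 10 U^{2}$)
$86 D{\left(G{\left(10 \right)} \right)} = 86 \left(- 10 \left(4 \cdot 10\right)^{2}\right) = 86 \left(- 10 \cdot 40^{2}\right) = 86 \left(\left(-10\right) 1600\right) = 86 \left(-16000\right) = -1376000$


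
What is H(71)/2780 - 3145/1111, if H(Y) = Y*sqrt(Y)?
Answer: -3145/1111 + 71*sqrt(71)/2780 ≈ -2.6156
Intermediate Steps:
H(Y) = Y**(3/2)
H(71)/2780 - 3145/1111 = 71**(3/2)/2780 - 3145/1111 = (71*sqrt(71))*(1/2780) - 3145*1/1111 = 71*sqrt(71)/2780 - 3145/1111 = -3145/1111 + 71*sqrt(71)/2780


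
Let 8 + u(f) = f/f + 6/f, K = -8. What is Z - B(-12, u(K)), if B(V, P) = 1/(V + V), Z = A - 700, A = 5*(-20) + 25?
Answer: -18599/24 ≈ -774.96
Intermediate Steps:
A = -75 (A = -100 + 25 = -75)
u(f) = -7 + 6/f (u(f) = -8 + (f/f + 6/f) = -8 + (1 + 6/f) = -7 + 6/f)
Z = -775 (Z = -75 - 700 = -775)
B(V, P) = 1/(2*V)
Z - B(-12, u(K)) = -775 - 1/(2*(-12)) = -775 - (-1)/(2*12) = -775 - 1*(-1/24) = -775 + 1/24 = -18599/24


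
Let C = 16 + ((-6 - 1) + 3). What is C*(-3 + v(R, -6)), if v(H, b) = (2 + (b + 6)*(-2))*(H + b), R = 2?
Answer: -132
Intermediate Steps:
v(H, b) = (-10 - 2*b)*(H + b) (v(H, b) = (2 + (6 + b)*(-2))*(H + b) = (2 + (-12 - 2*b))*(H + b) = (-10 - 2*b)*(H + b))
C = 12 (C = 16 + (-7 + 3) = 16 - 4 = 12)
C*(-3 + v(R, -6)) = 12*(-3 + (-10*2 - 10*(-6) - 2*(-6)² - 2*2*(-6))) = 12*(-3 + (-20 + 60 - 2*36 + 24)) = 12*(-3 + (-20 + 60 - 72 + 24)) = 12*(-3 - 8) = 12*(-11) = -132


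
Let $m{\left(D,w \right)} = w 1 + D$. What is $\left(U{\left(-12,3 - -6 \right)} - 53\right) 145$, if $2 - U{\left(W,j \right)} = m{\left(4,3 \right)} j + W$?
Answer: $-14790$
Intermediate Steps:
$m{\left(D,w \right)} = D + w$ ($m{\left(D,w \right)} = w + D = D + w$)
$U{\left(W,j \right)} = 2 - W - 7 j$ ($U{\left(W,j \right)} = 2 - \left(\left(4 + 3\right) j + W\right) = 2 - \left(7 j + W\right) = 2 - \left(W + 7 j\right) = 2 - W - 7 j$)
$\left(U{\left(-12,3 - -6 \right)} - 53\right) 145 = \left(\left(2 - -12 - 7 \left(3 - -6\right)\right) - 53\right) 145 = \left(\left(2 + 12 - 7 \left(3 + 6\right)\right) - 53\right) 145 = \left(\left(2 + 12 - 63\right) - 53\right) 145 = \left(-49 - 53\right) 145 = \left(-102\right) 145 = -14790$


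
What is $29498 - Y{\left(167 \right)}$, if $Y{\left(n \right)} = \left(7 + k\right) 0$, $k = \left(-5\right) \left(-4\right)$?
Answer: $29498$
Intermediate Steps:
$k = 20$
$Y{\left(n \right)} = 0$ ($Y{\left(n \right)} = \left(7 + 20\right) 0 = 27 \cdot 0 = 0$)
$29498 - Y{\left(167 \right)} = 29498 - 0 = 29498 + 0 = 29498$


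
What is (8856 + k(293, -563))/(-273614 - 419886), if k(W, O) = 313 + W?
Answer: -249/18250 ≈ -0.013644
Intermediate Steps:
(8856 + k(293, -563))/(-273614 - 419886) = (8856 + (313 + 293))/(-273614 - 419886) = (8856 + 606)/(-693500) = 9462*(-1/693500) = -249/18250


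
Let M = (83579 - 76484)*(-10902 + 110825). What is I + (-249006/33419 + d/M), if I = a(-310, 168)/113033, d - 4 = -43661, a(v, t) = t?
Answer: -19950320686475567449/2678036974754262495 ≈ -7.4496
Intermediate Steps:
M = 708953685 (M = 7095*99923 = 708953685)
d = -43657 (d = 4 - 43661 = -43657)
I = 168/113033 ≈ 0.0014863
I + (-249006/33419 + d/M) = 168/113033 + (-249006/33419 - 43657/708953685) = 168/113033 - 176535180260393/23692523199015 = -19950320686475567449/2678036974754262495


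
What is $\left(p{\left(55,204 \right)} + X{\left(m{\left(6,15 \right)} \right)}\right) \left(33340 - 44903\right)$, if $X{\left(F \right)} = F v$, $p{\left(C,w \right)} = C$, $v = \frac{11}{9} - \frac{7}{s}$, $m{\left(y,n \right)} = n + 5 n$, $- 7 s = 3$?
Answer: $-18905505$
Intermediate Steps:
$s = - \frac{3}{7}$ ($s = \left(- \frac{1}{7}\right) 3 = - \frac{3}{7} \approx -0.42857$)
$m{\left(y,n \right)} = 6 n$
$v = \frac{158}{9}$ ($v = \frac{11}{9} - \frac{7}{- \frac{3}{7}} = 11 \cdot \frac{1}{9} - - \frac{49}{3} = \frac{11}{9} + \frac{49}{3} = \frac{158}{9} \approx 17.556$)
$X{\left(F \right)} = \frac{158 F}{9}$ ($X{\left(F \right)} = F \frac{158}{9} = \frac{158 F}{9}$)
$\left(p{\left(55,204 \right)} + X{\left(m{\left(6,15 \right)} \right)}\right) \left(33340 - 44903\right) = \left(55 + \frac{158 \cdot 6 \cdot 15}{9}\right) \left(33340 - 44903\right) = \left(55 + \frac{158}{9} \cdot 90\right) \left(-11563\right) = \left(55 + 1580\right) \left(-11563\right) = 1635 \left(-11563\right) = -18905505$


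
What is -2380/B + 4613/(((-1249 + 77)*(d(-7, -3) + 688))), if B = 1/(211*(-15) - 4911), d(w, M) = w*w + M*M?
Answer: 16805046029947/874312 ≈ 1.9221e+7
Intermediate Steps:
d(w, M) = M**2 + w**2 (d(w, M) = w**2 + M**2 = M**2 + w**2)
B = -1/8076 (B = 1/(-3165 - 4911) = 1/(-8076) = -1/8076 ≈ -0.00012382)
-2380/B + 4613/(((-1249 + 77)*(d(-7, -3) + 688))) = -2380/(-1/8076) + 4613/(((-1249 + 77)*(((-3)**2 + (-7)**2) + 688))) = -2380*(-8076) + 4613/((-1172*((9 + 49) + 688))) = 19220880 + 4613/((-1172*(58 + 688))) = 19220880 + 4613/((-1172*746)) = 19220880 + 4613/(-874312) = 19220880 + 4613*(-1/874312) = 19220880 - 4613/874312 = 16805046029947/874312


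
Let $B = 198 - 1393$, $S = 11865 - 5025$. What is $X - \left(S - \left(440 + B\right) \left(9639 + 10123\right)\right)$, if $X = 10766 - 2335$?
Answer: $-14918719$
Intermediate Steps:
$S = 6840$ ($S = 11865 - 5025 = 6840$)
$B = -1195$
$X = 8431$
$X - \left(S - \left(440 + B\right) \left(9639 + 10123\right)\right) = 8431 - \left(6840 - \left(440 - 1195\right) \left(9639 + 10123\right)\right) = 8431 - \left(6840 - \left(-755\right) 19762\right) = 8431 - \left(6840 - -14920310\right) = 8431 - \left(6840 + 14920310\right) = 8431 - 14927150 = -14918719$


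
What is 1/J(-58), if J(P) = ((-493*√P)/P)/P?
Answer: 2*I*√58/17 ≈ 0.89597*I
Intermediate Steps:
J(P) = -493/P^(3/2) (J(P) = (-493/√P)/P = -493/P^(3/2))
1/J(-58) = 1/(-17*I*√58/116) = 2*I*√58/17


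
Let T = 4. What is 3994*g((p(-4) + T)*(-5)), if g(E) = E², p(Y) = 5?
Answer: 8087850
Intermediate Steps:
3994*g((p(-4) + T)*(-5)) = 3994*((5 + 4)*(-5))² = 3994*(9*(-5))² = 3994*(-45)² = 3994*2025 = 8087850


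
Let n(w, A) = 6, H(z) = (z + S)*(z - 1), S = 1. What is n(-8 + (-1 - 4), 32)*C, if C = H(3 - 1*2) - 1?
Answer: -6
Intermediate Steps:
H(z) = (1 + z)*(-1 + z) (H(z) = (z + 1)*(z - 1) = (1 + z)*(-1 + z))
C = -1 (C = (-1 + (3 - 1*2)**2) - 1 = (-1 + (3 - 2)**2) - 1 = (-1 + 1**2) - 1 = (-1 + 1) - 1 = 0 - 1 = -1)
n(-8 + (-1 - 4), 32)*C = 6*(-1) = -6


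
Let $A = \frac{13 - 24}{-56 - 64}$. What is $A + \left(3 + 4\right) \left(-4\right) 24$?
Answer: $- \frac{80629}{120} \approx -671.91$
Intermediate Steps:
$A = \frac{11}{120}$ ($A = - \frac{11}{-120} = \left(-11\right) \left(- \frac{1}{120}\right) = \frac{11}{120} \approx 0.091667$)
$A + \left(3 + 4\right) \left(-4\right) 24 = \frac{11}{120} + \left(3 + 4\right) \left(-4\right) 24 = \frac{11}{120} + 7 \left(-4\right) 24 = \frac{11}{120} - 672 = - \frac{80629}{120}$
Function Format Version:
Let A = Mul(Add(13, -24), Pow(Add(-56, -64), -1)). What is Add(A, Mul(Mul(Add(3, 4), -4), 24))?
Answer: Rational(-80629, 120) ≈ -671.91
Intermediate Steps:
A = Rational(11, 120) (A = Mul(-11, Pow(-120, -1)) = Mul(-11, Rational(-1, 120)) = Rational(11, 120) ≈ 0.091667)
Add(A, Mul(Mul(Add(3, 4), -4), 24)) = Add(Rational(11, 120), Mul(Mul(Add(3, 4), -4), 24)) = Add(Rational(11, 120), Mul(Mul(7, -4), 24)) = Add(Rational(11, 120), Mul(-28, 24)) = Add(Rational(11, 120), -672) = Rational(-80629, 120)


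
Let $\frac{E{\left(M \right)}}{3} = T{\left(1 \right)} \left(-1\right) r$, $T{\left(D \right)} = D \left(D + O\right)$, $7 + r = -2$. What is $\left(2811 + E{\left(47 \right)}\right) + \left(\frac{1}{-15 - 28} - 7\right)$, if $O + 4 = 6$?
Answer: $\frac{124054}{43} \approx 2885.0$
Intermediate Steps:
$r = -9$ ($r = -7 - 2 = -9$)
$O = 2$ ($O = -4 + 6 = 2$)
$T{\left(D \right)} = D \left(2 + D\right)$ ($T{\left(D \right)} = D \left(D + 2\right) = D \left(2 + D\right)$)
$E{\left(M \right)} = 81$ ($E{\left(M \right)} = 3 \cdot 1 \left(2 + 1\right) \left(-1\right) \left(-9\right) = 3 \cdot 1 \cdot 3 \left(-1\right) \left(-9\right) = 3 \cdot 3 \left(-1\right) \left(-9\right) = 3 \left(\left(-3\right) \left(-9\right)\right) = 3 \cdot 27 = 81$)
$\left(2811 + E{\left(47 \right)}\right) + \left(\frac{1}{-15 - 28} - 7\right) = \left(2811 + 81\right) + \left(\frac{1}{-15 - 28} - 7\right) = 2892 - \left(7 - \frac{1}{-43}\right) = 2892 - \frac{302}{43} = \frac{124054}{43}$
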